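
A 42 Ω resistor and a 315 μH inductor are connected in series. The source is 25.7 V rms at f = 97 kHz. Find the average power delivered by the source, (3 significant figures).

718 mW

ω = 2πf = 609500 rad/s
X_L = ωL = 192 Ω
Z = 42.0 + j192 Ω
|Z| = √(42.0² + 192²) = 197 Ω
∠Z = arctan(192/42.0) = 77.7°
I = V/|Z| = 131 mA
P = VI cos φ = 25.7 × 0.131 × cos(77.7°) = 718 mW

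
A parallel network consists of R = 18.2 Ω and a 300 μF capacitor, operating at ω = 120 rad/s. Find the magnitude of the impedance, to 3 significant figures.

X_C = 1/(ωC) = 27.8 Ω
Parallel: admittances add. Y = 1/R + jωC
Y = (0.0549 + j0.0360) S
|Y| = 0.0657 S → |Z| = 1/|Y| = 15.2 Ω, ∠Z = −∠Y = -33.2°

15.2 Ω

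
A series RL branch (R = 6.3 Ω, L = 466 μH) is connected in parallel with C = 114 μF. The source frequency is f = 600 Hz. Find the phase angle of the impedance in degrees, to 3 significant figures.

ω = 2πf = 3770 rad/s
X_L = ωL = 1.76 Ω
X_C = 1/(ωC) = 2.33 Ω
Branch 1 (R+jX_L): Z₁ = 6.30 + j1.76 Ω, |Z₁| = 6.54 Ω
Branch 2 (−jX_C): Z₂ = −j2.33 Ω
Parallel: Z = Z₁Z₂/(Z₁+Z₂), |Z| = 2.41 Ω, ∠Z = -69.2°

-69.2°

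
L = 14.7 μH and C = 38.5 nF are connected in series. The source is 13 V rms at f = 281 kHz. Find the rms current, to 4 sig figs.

1.156 A

ω = 2πf = 1.766e+06 rad/s
X_L = ωL = 25.95 Ω
X_C = 1/(ωC) = 14.71 Ω
Net reactance X = X_L − X_C = 11.24 Ω
Z = j11.24 Ω
|Z| = √(0² + 11.24²) = 11.24 Ω
I = V/|Z| = 13/11.24 = 1.156 A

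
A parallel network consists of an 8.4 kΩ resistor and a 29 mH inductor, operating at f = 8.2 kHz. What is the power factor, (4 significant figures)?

0.1751

ω = 2πf = 51520 rad/s
X_L = ωL = 1494 Ω
Parallel: admittances add. Y = 1/R + 1/(jωL)
Y = (0.0001190 − j0.0006693) S
|Y| = 0.0006798 S → |Z| = 1/|Y| = 1471 Ω, ∠Z = −∠Y = 79.91°
cos φ = cos(79.91°) = 0.1751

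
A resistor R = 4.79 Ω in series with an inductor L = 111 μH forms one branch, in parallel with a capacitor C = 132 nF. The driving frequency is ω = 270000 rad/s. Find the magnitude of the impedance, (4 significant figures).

X_L = ωL = 29.97 Ω
X_C = 1/(ωC) = 28.06 Ω
Branch 1 (R+jX_L): Z₁ = 4.790 + j29.97 Ω, |Z₁| = 30.35 Ω
Branch 2 (−jX_C): Z₂ = −j28.06 Ω
Parallel: Z = Z₁Z₂/(Z₁+Z₂), |Z| = 165.1 Ω, ∠Z = -30.84°

165.1 Ω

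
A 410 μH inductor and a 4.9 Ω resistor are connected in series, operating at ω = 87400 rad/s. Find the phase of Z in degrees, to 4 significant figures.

X_L = ωL = 35.83 Ω
Z = 4.900 + j35.83 Ω
|Z| = √(4.900² + 35.83²) = 36.17 Ω
∠Z = arctan(35.83/4.900) = 82.21°

82.21°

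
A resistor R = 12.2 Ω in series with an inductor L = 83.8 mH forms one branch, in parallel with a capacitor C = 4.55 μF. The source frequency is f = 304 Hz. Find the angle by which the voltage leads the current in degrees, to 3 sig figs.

-79.2°

ω = 2πf = 1910 rad/s
X_L = ωL = 160 Ω
X_C = 1/(ωC) = 115 Ω
Branch 1 (R+jX_L): Z₁ = 12.2 + j160 Ω, |Z₁| = 161 Ω
Branch 2 (−jX_C): Z₂ = −j115 Ω
Parallel: Z = Z₁Z₂/(Z₁+Z₂), |Z| = 396 Ω, ∠Z = -79.2°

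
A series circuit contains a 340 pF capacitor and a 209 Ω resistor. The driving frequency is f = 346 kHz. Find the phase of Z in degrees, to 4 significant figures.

-81.22°

ω = 2πf = 2.174e+06 rad/s
X_C = 1/(ωC) = 1353 Ω
Z = 209.0 − j1353 Ω
|Z| = √(209.0² + 1353²) = 1369 Ω
∠Z = arctan(-1353/209.0) = -81.22°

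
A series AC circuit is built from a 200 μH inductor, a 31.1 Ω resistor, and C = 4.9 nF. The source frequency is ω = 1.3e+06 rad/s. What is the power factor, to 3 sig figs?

X_L = ωL = 260 Ω
X_C = 1/(ωC) = 157 Ω
Net reactance X = X_L − X_C = 103 Ω
Z = 31.1 + j103 Ω
|Z| = √(31.1² + 103²) = 108 Ω
∠Z = arctan(103/31.1) = 73.2°
cos φ = cos(73.2°) = 0.289

0.289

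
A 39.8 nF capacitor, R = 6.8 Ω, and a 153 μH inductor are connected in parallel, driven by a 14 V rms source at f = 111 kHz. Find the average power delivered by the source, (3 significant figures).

ω = 2πf = 697400 rad/s
X_L = ωL = 107 Ω
X_C = 1/(ωC) = 36.0 Ω
Parallel: admittances add. Y = 1/R + 1/(jωL) + jωC
Y = (0.147 + j0.0184) S
|Y| = 0.148 S → |Z| = 1/|Y| = 6.75 Ω, ∠Z = −∠Y = -7.13°
I = V/|Z| = 2.07 A
P = VI cos φ = 14 × 2.07 × cos(-7.13°) = 28.8 W

28.8 W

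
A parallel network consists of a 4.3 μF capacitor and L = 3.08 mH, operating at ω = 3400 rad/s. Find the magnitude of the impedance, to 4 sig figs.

12.37 Ω

X_L = ωL = 10.47 Ω
X_C = 1/(ωC) = 68.40 Ω
Parallel: admittances add. Y = 1/(jωL) + jωC
Y = (0 − j0.08087) S
|Y| = 0.08087 S → |Z| = 1/|Y| = 12.37 Ω, ∠Z = −∠Y = 90.00°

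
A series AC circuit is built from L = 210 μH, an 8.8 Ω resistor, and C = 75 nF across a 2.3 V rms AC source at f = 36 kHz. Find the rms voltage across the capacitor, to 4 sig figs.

9.391 V

ω = 2πf = 226200 rad/s
X_L = ωL = 47.50 Ω
X_C = 1/(ωC) = 58.95 Ω
Net reactance X = X_L − X_C = -11.45 Ω
Z = 8.800 − j11.45 Ω
|Z| = √(8.800² + 11.45²) = 14.44 Ω
I = V/|Z| = 159.3 mA
V_C = I·|Z_C| = 0.1593 × 58.95 = 9.391 V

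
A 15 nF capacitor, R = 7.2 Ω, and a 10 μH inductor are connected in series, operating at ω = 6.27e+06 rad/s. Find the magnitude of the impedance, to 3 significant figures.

52.6 Ω

X_L = ωL = 62.7 Ω
X_C = 1/(ωC) = 10.6 Ω
Net reactance X = X_L − X_C = 52.1 Ω
Z = 7.20 + j52.1 Ω
|Z| = √(7.20² + 52.1²) = 52.6 Ω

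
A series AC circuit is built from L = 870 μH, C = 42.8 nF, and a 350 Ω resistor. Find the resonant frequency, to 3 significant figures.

26.1 kHz

ω₀ = 1/√(LC) = 1/√(0.00087 × 4.28e-08) = 163900 rad/s
f₀ = ω₀/(2π) = 26.1 kHz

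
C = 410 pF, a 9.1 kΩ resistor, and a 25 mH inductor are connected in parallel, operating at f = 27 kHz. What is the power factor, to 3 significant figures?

0.551

ω = 2πf = 169600 rad/s
X_L = ωL = 4240 Ω
X_C = 1/(ωC) = 14400 Ω
Parallel: admittances add. Y = 1/R + 1/(jωL) + jωC
Y = (0.000110 − j0.000166) S
|Y| = 0.000199 S → |Z| = 1/|Y| = 5020 Ω, ∠Z = −∠Y = 56.5°
cos φ = cos(56.5°) = 0.551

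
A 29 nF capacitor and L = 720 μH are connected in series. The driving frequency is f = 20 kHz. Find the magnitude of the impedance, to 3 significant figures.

184 Ω

ω = 2πf = 125700 rad/s
X_L = ωL = 90.5 Ω
X_C = 1/(ωC) = 274 Ω
Net reactance X = X_L − X_C = -184 Ω
Z = − j184 Ω
|Z| = √(0² + 184²) = 184 Ω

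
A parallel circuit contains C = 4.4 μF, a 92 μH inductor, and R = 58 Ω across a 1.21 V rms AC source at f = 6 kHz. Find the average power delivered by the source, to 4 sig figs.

25.24 mW

ω = 2πf = 37700 rad/s
X_L = ωL = 3.468 Ω
X_C = 1/(ωC) = 6.029 Ω
Parallel: admittances add. Y = 1/R + 1/(jωL) + jωC
Y = (0.01724 − j0.1224) S
|Y| = 0.1237 S → |Z| = 1/|Y| = 8.087 Ω, ∠Z = −∠Y = 81.99°
I = V/|Z| = 149.6 mA
P = VI cos φ = 1.21 × 0.1496 × cos(81.99°) = 25.24 mW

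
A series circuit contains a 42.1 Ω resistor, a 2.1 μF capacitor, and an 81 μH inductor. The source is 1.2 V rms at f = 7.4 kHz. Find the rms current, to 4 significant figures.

ω = 2πf = 46500 rad/s
X_L = ωL = 3.766 Ω
X_C = 1/(ωC) = 10.24 Ω
Net reactance X = X_L − X_C = -6.475 Ω
Z = 42.10 − j6.475 Ω
|Z| = √(42.10² + 6.475²) = 42.60 Ω
I = V/|Z| = 1.2/42.60 = 28.17 mA

28.17 mA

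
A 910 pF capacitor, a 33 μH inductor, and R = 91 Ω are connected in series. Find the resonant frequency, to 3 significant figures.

918 kHz

ω₀ = 1/√(LC) = 1/√(3.3e-05 × 9.1e-10) = 5.771e+06 rad/s
f₀ = ω₀/(2π) = 918 kHz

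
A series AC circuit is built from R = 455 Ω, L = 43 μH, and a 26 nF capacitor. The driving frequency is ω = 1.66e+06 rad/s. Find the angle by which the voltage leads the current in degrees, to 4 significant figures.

X_L = ωL = 71.38 Ω
X_C = 1/(ωC) = 23.17 Ω
Net reactance X = X_L − X_C = 48.21 Ω
Z = 455.0 + j48.21 Ω
|Z| = √(455.0² + 48.21²) = 457.5 Ω
∠Z = arctan(48.21/455.0) = 6.048°

6.048°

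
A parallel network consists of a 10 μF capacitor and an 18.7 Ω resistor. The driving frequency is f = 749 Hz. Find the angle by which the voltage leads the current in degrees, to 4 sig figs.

-41.35°

ω = 2πf = 4706 rad/s
X_C = 1/(ωC) = 21.25 Ω
Parallel: admittances add. Y = 1/R + jωC
Y = (0.05348 + j0.04706) S
|Y| = 0.07123 S → |Z| = 1/|Y| = 14.04 Ω, ∠Z = −∠Y = -41.35°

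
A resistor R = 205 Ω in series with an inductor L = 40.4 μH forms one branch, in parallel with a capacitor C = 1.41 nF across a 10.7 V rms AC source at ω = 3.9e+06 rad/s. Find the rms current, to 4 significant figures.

X_L = ωL = 157.6 Ω
X_C = 1/(ωC) = 181.9 Ω
Branch 1 (R+jX_L): Z₁ = 205.0 + j157.6 Ω, |Z₁| = 258.6 Ω
Branch 2 (−jX_C): Z₂ = −j181.9 Ω
Parallel: Z = Z₁Z₂/(Z₁+Z₂), |Z| = 227.8 Ω, ∠Z = -45.70°
I = V/|Z| = 10.7/227.8 = 46.98 mA

46.98 mA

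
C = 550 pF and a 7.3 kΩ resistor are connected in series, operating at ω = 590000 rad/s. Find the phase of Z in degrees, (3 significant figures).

X_C = 1/(ωC) = 3080 Ω
Z = 7300 − j3080 Ω
|Z| = √(7300² + 3080²) = 7920 Ω
∠Z = arctan(-3080/7300) = -22.9°

-22.9°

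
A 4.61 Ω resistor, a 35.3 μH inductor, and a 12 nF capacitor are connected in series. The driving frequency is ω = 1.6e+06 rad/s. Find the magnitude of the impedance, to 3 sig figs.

6.37 Ω

X_L = ωL = 56.5 Ω
X_C = 1/(ωC) = 52.1 Ω
Net reactance X = X_L − X_C = 4.40 Ω
Z = 4.61 + j4.40 Ω
|Z| = √(4.61² + 4.40²) = 6.37 Ω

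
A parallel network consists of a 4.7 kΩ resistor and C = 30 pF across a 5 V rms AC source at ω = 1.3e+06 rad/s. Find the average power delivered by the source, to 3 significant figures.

X_C = 1/(ωC) = 25600 Ω
Parallel: admittances add. Y = 1/R + jωC
Y = (0.000213 + j3.9e-05) S
|Y| = 0.000216 S → |Z| = 1/|Y| = 4620 Ω, ∠Z = −∠Y = -10.4°
I = V/|Z| = 1.08 mA
P = VI cos φ = 5 × 0.00108 × cos(-10.4°) = 5.32 mW

5.32 mW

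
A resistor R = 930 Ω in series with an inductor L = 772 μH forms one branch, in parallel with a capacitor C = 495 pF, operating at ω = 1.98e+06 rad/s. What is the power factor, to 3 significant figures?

0.500

X_L = ωL = 1530 Ω
X_C = 1/(ωC) = 1020 Ω
Branch 1 (R+jX_L): Z₁ = 930 + j1530 Ω, |Z₁| = 1790 Ω
Branch 2 (−jX_C): Z₂ = −j1020 Ω
Parallel: Z = Z₁Z₂/(Z₁+Z₂), |Z| = 1720 Ω, ∠Z = -60.0°
cos φ = cos(-60.0°) = 0.500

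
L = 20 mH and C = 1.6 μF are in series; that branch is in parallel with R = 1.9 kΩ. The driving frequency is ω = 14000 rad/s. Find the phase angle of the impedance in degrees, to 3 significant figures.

X_L = ωL = 280 Ω
X_C = 1/(ωC) = 44.6 Ω
Branch 1: Z₁ = R = 1900 Ω
Branch 2 (series LC): Z₂ = j(X_L − X_C) = j235 Ω
Parallel: Z = Z₁Z₂/(Z₁+Z₂), |Z| = 234 Ω, ∠Z = 82.9°

82.9°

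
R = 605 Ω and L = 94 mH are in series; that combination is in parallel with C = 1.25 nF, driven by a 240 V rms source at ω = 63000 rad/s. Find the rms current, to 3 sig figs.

21.6 mA

X_L = ωL = 5920 Ω
X_C = 1/(ωC) = 12700 Ω
Branch 1 (R+jX_L): Z₁ = 605 + j5920 Ω, |Z₁| = 5950 Ω
Branch 2 (−jX_C): Z₂ = −j12700 Ω
Parallel: Z = Z₁Z₂/(Z₁+Z₂), |Z| = 11100 Ω, ∠Z = 79.1°
I = V/|Z| = 240/11100 = 21.6 mA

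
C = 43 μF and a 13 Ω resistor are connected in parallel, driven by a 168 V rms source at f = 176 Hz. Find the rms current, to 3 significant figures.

15.2 A

ω = 2πf = 1106 rad/s
X_C = 1/(ωC) = 21.0 Ω
Parallel: admittances add. Y = 1/R + jωC
Y = (0.0769 + j0.0476) S
|Y| = 0.0904 S → |Z| = 1/|Y| = 11.1 Ω, ∠Z = −∠Y = -31.7°
I = V/|Z| = 168/11.1 = 15.2 A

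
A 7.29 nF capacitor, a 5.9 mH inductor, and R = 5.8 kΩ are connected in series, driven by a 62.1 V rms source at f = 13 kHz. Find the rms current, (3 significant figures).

ω = 2πf = 81680 rad/s
X_L = ωL = 482 Ω
X_C = 1/(ωC) = 1680 Ω
Net reactance X = X_L − X_C = -1200 Ω
Z = 5800 − j1200 Ω
|Z| = √(5800² + 1200²) = 5920 Ω
I = V/|Z| = 62.1/5920 = 10.5 mA

10.5 mA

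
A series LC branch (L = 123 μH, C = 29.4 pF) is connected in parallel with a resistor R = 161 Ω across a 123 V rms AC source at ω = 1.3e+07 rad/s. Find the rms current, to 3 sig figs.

X_L = ωL = 1600 Ω
X_C = 1/(ωC) = 2620 Ω
Branch 1: Z₁ = R = 161 Ω
Branch 2 (series LC): Z₂ = j(X_L − X_C) = −j1020 Ω
Parallel: Z = Z₁Z₂/(Z₁+Z₂), |Z| = 159 Ω, ∠Z = -8.99°
I = V/|Z| = 123/159 = 773 mA

773 mA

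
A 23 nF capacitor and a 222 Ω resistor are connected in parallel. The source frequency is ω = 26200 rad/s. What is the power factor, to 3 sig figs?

X_C = 1/(ωC) = 1660 Ω
Parallel: admittances add. Y = 1/R + jωC
Y = (0.00450 + j0.000603) S
|Y| = 0.00454 S → |Z| = 1/|Y| = 220 Ω, ∠Z = −∠Y = -7.62°
cos φ = cos(-7.62°) = 0.991

0.991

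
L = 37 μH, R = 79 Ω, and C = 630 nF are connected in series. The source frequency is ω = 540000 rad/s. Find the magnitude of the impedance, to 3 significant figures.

X_L = ωL = 20.0 Ω
X_C = 1/(ωC) = 2.94 Ω
Net reactance X = X_L − X_C = 17.0 Ω
Z = 79.0 + j17.0 Ω
|Z| = √(79.0² + 17.0²) = 80.8 Ω

80.8 Ω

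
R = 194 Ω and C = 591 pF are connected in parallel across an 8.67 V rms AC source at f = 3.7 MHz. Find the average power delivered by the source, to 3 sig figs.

387 mW

ω = 2πf = 2.325e+07 rad/s
X_C = 1/(ωC) = 72.8 Ω
Parallel: admittances add. Y = 1/R + jωC
Y = (0.00515 + j0.0137) S
|Y| = 0.0147 S → |Z| = 1/|Y| = 68.1 Ω, ∠Z = −∠Y = -69.4°
I = V/|Z| = 127 mA
P = VI cos φ = 8.67 × 0.127 × cos(-69.4°) = 387 mW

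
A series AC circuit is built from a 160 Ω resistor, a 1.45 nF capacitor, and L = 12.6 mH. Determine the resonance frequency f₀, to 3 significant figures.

ω₀ = 1/√(LC) = 1/√(0.0126 × 1.45e-09) = 234000 rad/s
f₀ = ω₀/(2π) = 37.2 kHz

37.2 kHz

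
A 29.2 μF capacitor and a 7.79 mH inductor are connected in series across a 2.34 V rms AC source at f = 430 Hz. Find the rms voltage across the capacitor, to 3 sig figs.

3.54 V

ω = 2πf = 2702 rad/s
X_L = ωL = 21.0 Ω
X_C = 1/(ωC) = 12.7 Ω
Net reactance X = X_L − X_C = 8.37 Ω
Z = j8.37 Ω
|Z| = √(0² + 8.37²) = 8.37 Ω
I = V/|Z| = 280 mA
V_C = I·|Z_C| = 0.280 × 12.7 = 3.54 V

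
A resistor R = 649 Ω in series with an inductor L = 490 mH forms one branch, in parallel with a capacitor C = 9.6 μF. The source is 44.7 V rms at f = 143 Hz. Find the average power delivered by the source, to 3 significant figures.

2.11 W

ω = 2πf = 898.5 rad/s
X_L = ωL = 440 Ω
X_C = 1/(ωC) = 116 Ω
Branch 1 (R+jX_L): Z₁ = 649 + j440 Ω, |Z₁| = 784 Ω
Branch 2 (−jX_C): Z₂ = −j116 Ω
Parallel: Z = Z₁Z₂/(Z₁+Z₂), |Z| = 125 Ω, ∠Z = -82.4°
I = V/|Z| = 357 mA
P = VI cos φ = 44.7 × 0.357 × cos(-82.4°) = 2.11 W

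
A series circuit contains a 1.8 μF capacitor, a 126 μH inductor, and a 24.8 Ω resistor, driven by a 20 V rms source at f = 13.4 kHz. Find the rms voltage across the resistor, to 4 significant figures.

ω = 2πf = 84190 rad/s
X_L = ωL = 10.61 Ω
X_C = 1/(ωC) = 6.598 Ω
Net reactance X = X_L − X_C = 4.010 Ω
Z = 24.80 + j4.010 Ω
|Z| = √(24.80² + 4.010²) = 25.12 Ω
I = V/|Z| = 796.1 mA
V_R = I·|Z_R| = 0.7961 × 24.80 = 19.74 V

19.74 V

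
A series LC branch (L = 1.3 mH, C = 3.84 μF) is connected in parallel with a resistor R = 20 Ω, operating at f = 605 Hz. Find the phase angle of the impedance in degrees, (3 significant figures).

ω = 2πf = 3801 rad/s
X_L = ωL = 4.94 Ω
X_C = 1/(ωC) = 68.5 Ω
Branch 1: Z₁ = R = 20.0 Ω
Branch 2 (series LC): Z₂ = j(X_L − X_C) = −j63.6 Ω
Parallel: Z = Z₁Z₂/(Z₁+Z₂), |Z| = 19.1 Ω, ∠Z = -17.5°

-17.5°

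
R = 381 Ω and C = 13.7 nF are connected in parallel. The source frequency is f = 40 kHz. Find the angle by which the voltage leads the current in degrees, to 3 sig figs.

-52.7°

ω = 2πf = 251300 rad/s
X_C = 1/(ωC) = 290 Ω
Parallel: admittances add. Y = 1/R + jωC
Y = (0.00262 + j0.00344) S
|Y| = 0.00433 S → |Z| = 1/|Y| = 231 Ω, ∠Z = −∠Y = -52.7°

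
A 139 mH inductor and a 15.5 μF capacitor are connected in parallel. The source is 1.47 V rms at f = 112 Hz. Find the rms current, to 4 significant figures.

1.006 mA

ω = 2πf = 703.7 rad/s
X_L = ωL = 97.82 Ω
X_C = 1/(ωC) = 91.68 Ω
Parallel: admittances add. Y = 1/(jωL) + jωC
Y = (0 + j0.0006844) S
|Y| = 0.0006844 S → |Z| = 1/|Y| = 1461 Ω, ∠Z = −∠Y = -90.00°
I = V/|Z| = 1.47/1461 = 1.006 mA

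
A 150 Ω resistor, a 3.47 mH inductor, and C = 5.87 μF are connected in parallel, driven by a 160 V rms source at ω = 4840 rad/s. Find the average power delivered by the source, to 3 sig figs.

171 W

X_L = ωL = 16.8 Ω
X_C = 1/(ωC) = 35.2 Ω
Parallel: admittances add. Y = 1/R + 1/(jωL) + jωC
Y = (0.00667 − j0.0311) S
|Y| = 0.0318 S → |Z| = 1/|Y| = 31.4 Ω, ∠Z = −∠Y = 77.9°
I = V/|Z| = 5.09 A
P = VI cos φ = 160 × 5.09 × cos(77.9°) = 171 W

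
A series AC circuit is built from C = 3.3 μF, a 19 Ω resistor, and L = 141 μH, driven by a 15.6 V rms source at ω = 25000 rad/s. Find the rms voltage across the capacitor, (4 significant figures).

X_L = ωL = 3.525 Ω
X_C = 1/(ωC) = 12.12 Ω
Net reactance X = X_L − X_C = -8.596 Ω
Z = 19.00 − j8.596 Ω
|Z| = √(19.00² + 8.596²) = 20.85 Ω
I = V/|Z| = 748.1 mA
V_C = I·|Z_C| = 0.7481 × 12.12 = 9.067 V

9.067 V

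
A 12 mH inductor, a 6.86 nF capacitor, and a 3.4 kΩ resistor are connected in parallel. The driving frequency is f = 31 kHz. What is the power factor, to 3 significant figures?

0.308

ω = 2πf = 194800 rad/s
X_L = ωL = 2340 Ω
X_C = 1/(ωC) = 748 Ω
Parallel: admittances add. Y = 1/R + 1/(jωL) + jωC
Y = (0.000294 + j0.000908) S
|Y| = 0.000955 S → |Z| = 1/|Y| = 1050 Ω, ∠Z = −∠Y = -72.1°
cos φ = cos(-72.1°) = 0.308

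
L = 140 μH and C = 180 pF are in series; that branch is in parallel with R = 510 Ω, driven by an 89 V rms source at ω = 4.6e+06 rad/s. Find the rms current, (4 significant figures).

X_L = ωL = 644.0 Ω
X_C = 1/(ωC) = 1208 Ω
Branch 1: Z₁ = R = 510.0 Ω
Branch 2 (series LC): Z₂ = j(X_L − X_C) = −j563.7 Ω
Parallel: Z = Z₁Z₂/(Z₁+Z₂), |Z| = 378.2 Ω, ∠Z = -42.14°
I = V/|Z| = 89/378.2 = 235.3 mA

235.3 mA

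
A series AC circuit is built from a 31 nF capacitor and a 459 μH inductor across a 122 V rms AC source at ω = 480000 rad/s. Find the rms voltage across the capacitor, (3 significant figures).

X_L = ωL = 220 Ω
X_C = 1/(ωC) = 67.2 Ω
Net reactance X = X_L − X_C = 153 Ω
Z = j153 Ω
|Z| = √(0² + 153²) = 153 Ω
I = V/|Z| = 797 mA
V_C = I·|Z_C| = 0.797 × 67.2 = 53.5 V

53.5 V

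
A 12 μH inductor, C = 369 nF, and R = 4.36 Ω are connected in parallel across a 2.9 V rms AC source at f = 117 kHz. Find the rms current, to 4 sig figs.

807.5 mA

ω = 2πf = 735100 rad/s
X_L = ωL = 8.822 Ω
X_C = 1/(ωC) = 3.686 Ω
Parallel: admittances add. Y = 1/R + 1/(jωL) + jωC
Y = (0.2294 + j0.1579) S
|Y| = 0.2785 S → |Z| = 1/|Y| = 3.591 Ω, ∠Z = −∠Y = -34.55°
I = V/|Z| = 2.9/3.591 = 807.5 mA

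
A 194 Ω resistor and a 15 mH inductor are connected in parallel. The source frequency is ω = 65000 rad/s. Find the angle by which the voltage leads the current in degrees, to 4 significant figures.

11.25°

X_L = ωL = 975.0 Ω
Parallel: admittances add. Y = 1/R + 1/(jωL)
Y = (0.005155 − j0.001026) S
|Y| = 0.005256 S → |Z| = 1/|Y| = 190.3 Ω, ∠Z = −∠Y = 11.25°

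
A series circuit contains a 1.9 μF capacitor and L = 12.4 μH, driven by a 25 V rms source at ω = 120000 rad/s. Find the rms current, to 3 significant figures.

8.63 A

X_L = ωL = 1.49 Ω
X_C = 1/(ωC) = 4.39 Ω
Net reactance X = X_L − X_C = -2.90 Ω
Z = − j2.90 Ω
|Z| = √(0² + 2.90²) = 2.90 Ω
I = V/|Z| = 25/2.90 = 8.63 A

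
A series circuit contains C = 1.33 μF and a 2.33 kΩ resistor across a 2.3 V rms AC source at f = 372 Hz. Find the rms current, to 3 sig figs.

ω = 2πf = 2337 rad/s
X_C = 1/(ωC) = 322 Ω
Z = 2330 − j322 Ω
|Z| = √(2330² + 322²) = 2350 Ω
I = V/|Z| = 2.3/2350 = 978 μA

978 μA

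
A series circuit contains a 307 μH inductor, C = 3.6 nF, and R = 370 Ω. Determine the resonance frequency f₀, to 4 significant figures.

151.4 kHz

ω₀ = 1/√(LC) = 1/√(0.000307 × 3.6e-09) = 951200 rad/s
f₀ = ω₀/(2π) = 151.4 kHz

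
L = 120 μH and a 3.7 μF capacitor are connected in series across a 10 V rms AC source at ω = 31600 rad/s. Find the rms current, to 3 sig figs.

X_L = ωL = 3.79 Ω
X_C = 1/(ωC) = 8.55 Ω
Net reactance X = X_L − X_C = -4.76 Ω
Z = − j4.76 Ω
|Z| = √(0² + 4.76²) = 4.76 Ω
I = V/|Z| = 10/4.76 = 2.10 A

2.10 A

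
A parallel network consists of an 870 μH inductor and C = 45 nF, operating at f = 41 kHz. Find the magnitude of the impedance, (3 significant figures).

140 Ω

ω = 2πf = 257600 rad/s
X_L = ωL = 224 Ω
X_C = 1/(ωC) = 86.3 Ω
Parallel: admittances add. Y = 1/(jωL) + jωC
Y = (0 + j0.00713) S
|Y| = 0.00713 S → |Z| = 1/|Y| = 140 Ω, ∠Z = −∠Y = -90.0°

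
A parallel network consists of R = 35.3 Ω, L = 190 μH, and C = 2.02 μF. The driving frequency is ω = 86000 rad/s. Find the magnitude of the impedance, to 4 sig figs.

X_L = ωL = 16.34 Ω
X_C = 1/(ωC) = 5.756 Ω
Parallel: admittances add. Y = 1/R + 1/(jωL) + jωC
Y = (0.02833 + j0.1125) S
|Y| = 0.1160 S → |Z| = 1/|Y| = 8.618 Ω, ∠Z = −∠Y = -75.87°

8.618 Ω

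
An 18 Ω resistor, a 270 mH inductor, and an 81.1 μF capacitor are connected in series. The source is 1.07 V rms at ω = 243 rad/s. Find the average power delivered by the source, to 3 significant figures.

X_L = ωL = 65.6 Ω
X_C = 1/(ωC) = 50.7 Ω
Net reactance X = X_L − X_C = 14.9 Ω
Z = 18.0 + j14.9 Ω
|Z| = √(18.0² + 14.9²) = 23.3 Ω
∠Z = arctan(14.9/18.0) = 39.6°
I = V/|Z| = 45.8 mA
P = VI cos φ = 1.07 × 0.0458 × cos(39.6°) = 37.8 mW

37.8 mW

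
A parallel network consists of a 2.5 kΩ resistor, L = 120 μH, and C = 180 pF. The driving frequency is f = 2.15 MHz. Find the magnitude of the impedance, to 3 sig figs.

538 Ω

ω = 2πf = 1.351e+07 rad/s
X_L = ωL = 1620 Ω
X_C = 1/(ωC) = 411 Ω
Parallel: admittances add. Y = 1/R + 1/(jωL) + jωC
Y = (0.000400 + j0.00181) S
|Y| = 0.00186 S → |Z| = 1/|Y| = 538 Ω, ∠Z = −∠Y = -77.6°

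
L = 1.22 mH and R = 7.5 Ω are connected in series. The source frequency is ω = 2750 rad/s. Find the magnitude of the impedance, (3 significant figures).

8.22 Ω

X_L = ωL = 3.35 Ω
Z = 7.50 + j3.35 Ω
|Z| = √(7.50² + 3.35²) = 8.22 Ω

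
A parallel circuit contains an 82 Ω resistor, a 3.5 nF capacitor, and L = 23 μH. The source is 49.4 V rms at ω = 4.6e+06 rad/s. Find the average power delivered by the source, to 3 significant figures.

29.8 W

X_L = ωL = 106 Ω
X_C = 1/(ωC) = 62.1 Ω
Parallel: admittances add. Y = 1/R + 1/(jωL) + jωC
Y = (0.0122 + j0.00665) S
|Y| = 0.0139 S → |Z| = 1/|Y| = 72.0 Ω, ∠Z = −∠Y = -28.6°
I = V/|Z| = 686 mA
P = VI cos φ = 49.4 × 0.686 × cos(-28.6°) = 29.8 W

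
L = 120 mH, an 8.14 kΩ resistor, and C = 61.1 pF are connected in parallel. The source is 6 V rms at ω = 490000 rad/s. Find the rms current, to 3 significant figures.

741 μA

X_L = ωL = 58800 Ω
X_C = 1/(ωC) = 33400 Ω
Parallel: admittances add. Y = 1/R + 1/(jωL) + jωC
Y = (0.000123 + j1.29e-05) S
|Y| = 0.000124 S → |Z| = 1/|Y| = 8100 Ω, ∠Z = −∠Y = -6.01°
I = V/|Z| = 6/8100 = 741 μA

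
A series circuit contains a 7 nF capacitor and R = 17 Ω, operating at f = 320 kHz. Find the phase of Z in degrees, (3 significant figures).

ω = 2πf = 2.011e+06 rad/s
X_C = 1/(ωC) = 71.1 Ω
Z = 17.0 − j71.1 Ω
|Z| = √(17.0² + 71.1²) = 73.1 Ω
∠Z = arctan(-71.1/17.0) = -76.5°

-76.5°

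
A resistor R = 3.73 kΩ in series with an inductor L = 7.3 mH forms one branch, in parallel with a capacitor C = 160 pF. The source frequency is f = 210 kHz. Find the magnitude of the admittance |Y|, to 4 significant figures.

ω = 2πf = 1.319e+06 rad/s
X_L = ωL = 9632 Ω
X_C = 1/(ωC) = 4737 Ω
Branch 1 (R+jX_L): Z₁ = 3730 + j9632 Ω, |Z₁| = 10330 Ω
Branch 2 (−jX_C): Z₂ = −j4737 Ω
Parallel: Z = Z₁Z₂/(Z₁+Z₂), |Z| = 7950 Ω, ∠Z = -73.86°
|Y| = 1/|Z| = 125.8 μS

125.8 μS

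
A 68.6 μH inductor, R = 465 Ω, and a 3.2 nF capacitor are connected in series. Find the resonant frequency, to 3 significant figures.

340 kHz

ω₀ = 1/√(LC) = 1/√(6.86e-05 × 3.2e-09) = 2.134e+06 rad/s
f₀ = ω₀/(2π) = 340 kHz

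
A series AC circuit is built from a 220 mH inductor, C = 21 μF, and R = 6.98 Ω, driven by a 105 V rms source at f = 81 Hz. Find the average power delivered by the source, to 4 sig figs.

198.7 W

ω = 2πf = 508.9 rad/s
X_L = ωL = 112.0 Ω
X_C = 1/(ωC) = 93.57 Ω
Net reactance X = X_L − X_C = 18.40 Ω
Z = 6.980 + j18.40 Ω
|Z| = √(6.980² + 18.40²) = 19.68 Ω
∠Z = arctan(18.40/6.980) = 69.23°
I = V/|Z| = 5.335 A
P = VI cos φ = 105 × 5.335 × cos(69.23°) = 198.7 W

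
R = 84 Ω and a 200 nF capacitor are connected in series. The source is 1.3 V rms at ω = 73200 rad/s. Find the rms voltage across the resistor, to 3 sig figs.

X_C = 1/(ωC) = 68.3 Ω
Z = 84.0 − j68.3 Ω
|Z| = √(84.0² + 68.3²) = 108 Ω
I = V/|Z| = 12.0 mA
V_R = I·|Z_R| = 0.0120 × 84.0 = 1.01 V

1.01 V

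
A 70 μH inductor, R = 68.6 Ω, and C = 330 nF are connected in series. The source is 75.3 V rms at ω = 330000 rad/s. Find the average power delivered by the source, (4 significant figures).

79.39 W

X_L = ωL = 23.10 Ω
X_C = 1/(ωC) = 9.183 Ω
Net reactance X = X_L − X_C = 13.92 Ω
Z = 68.60 + j13.92 Ω
|Z| = √(68.60² + 13.92²) = 70.00 Ω
∠Z = arctan(13.92/68.60) = 11.47°
I = V/|Z| = 1.076 A
P = VI cos φ = 75.3 × 1.076 × cos(11.47°) = 79.39 W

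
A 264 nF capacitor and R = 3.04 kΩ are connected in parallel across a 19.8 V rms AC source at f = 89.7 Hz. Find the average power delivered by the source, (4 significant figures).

129.0 mW

ω = 2πf = 563.6 rad/s
X_C = 1/(ωC) = 6721 Ω
Parallel: admittances add. Y = 1/R + jωC
Y = (0.0003289 + j0.0001488) S
|Y| = 0.0003610 S → |Z| = 1/|Y| = 2770 Ω, ∠Z = −∠Y = -24.34°
I = V/|Z| = 7.148 mA
P = VI cos φ = 19.8 × 0.007148 × cos(-24.34°) = 129.0 mW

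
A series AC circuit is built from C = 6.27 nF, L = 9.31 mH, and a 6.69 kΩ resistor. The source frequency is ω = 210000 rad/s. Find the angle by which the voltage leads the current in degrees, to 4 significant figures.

X_L = ωL = 1955 Ω
X_C = 1/(ωC) = 759.5 Ω
Net reactance X = X_L − X_C = 1196 Ω
Z = 6690 + j1196 Ω
|Z| = √(6690² + 1196²) = 6796 Ω
∠Z = arctan(1196/6690) = 10.13°

10.13°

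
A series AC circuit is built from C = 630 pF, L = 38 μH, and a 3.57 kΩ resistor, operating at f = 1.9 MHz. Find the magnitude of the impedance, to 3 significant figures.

ω = 2πf = 1.194e+07 rad/s
X_L = ωL = 454 Ω
X_C = 1/(ωC) = 133 Ω
Net reactance X = X_L − X_C = 321 Ω
Z = 3570 + j321 Ω
|Z| = √(3570² + 321²) = 3580 Ω

3580 Ω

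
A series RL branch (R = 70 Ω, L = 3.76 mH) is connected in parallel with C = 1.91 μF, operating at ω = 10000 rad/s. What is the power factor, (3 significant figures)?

X_L = ωL = 37.6 Ω
X_C = 1/(ωC) = 52.4 Ω
Branch 1 (R+jX_L): Z₁ = 70.0 + j37.6 Ω, |Z₁| = 79.5 Ω
Branch 2 (−jX_C): Z₂ = −j52.4 Ω
Parallel: Z = Z₁Z₂/(Z₁+Z₂), |Z| = 58.2 Ω, ∠Z = -49.9°
cos φ = cos(-49.9°) = 0.645

0.645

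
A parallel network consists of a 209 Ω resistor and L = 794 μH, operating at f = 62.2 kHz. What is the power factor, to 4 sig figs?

0.8294

ω = 2πf = 390800 rad/s
X_L = ωL = 310.3 Ω
Parallel: admittances add. Y = 1/R + 1/(jωL)
Y = (0.004785 − j0.003223) S
|Y| = 0.005769 S → |Z| = 1/|Y| = 173.3 Ω, ∠Z = −∠Y = 33.96°
cos φ = cos(33.96°) = 0.8294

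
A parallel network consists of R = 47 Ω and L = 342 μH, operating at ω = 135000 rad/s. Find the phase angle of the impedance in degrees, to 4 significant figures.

X_L = ωL = 46.17 Ω
Parallel: admittances add. Y = 1/R + 1/(jωL)
Y = (0.02128 − j0.02166) S
|Y| = 0.03036 S → |Z| = 1/|Y| = 32.94 Ω, ∠Z = −∠Y = 45.51°

45.51°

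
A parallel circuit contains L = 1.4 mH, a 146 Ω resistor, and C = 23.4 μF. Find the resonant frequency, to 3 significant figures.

879 Hz

ω₀ = 1/√(LC) = 1/√(0.0014 × 2.34e-05) = 5525 rad/s
f₀ = ω₀/(2π) = 879 Hz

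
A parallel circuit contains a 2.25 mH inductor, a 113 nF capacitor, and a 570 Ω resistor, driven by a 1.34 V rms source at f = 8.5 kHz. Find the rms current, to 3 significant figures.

ω = 2πf = 53410 rad/s
X_L = ωL = 120 Ω
X_C = 1/(ωC) = 166 Ω
Parallel: admittances add. Y = 1/R + 1/(jωL) + jωC
Y = (0.00175 − j0.00229) S
|Y| = 0.00288 S → |Z| = 1/|Y| = 347 Ω, ∠Z = −∠Y = 52.5°
I = V/|Z| = 1.34/347 = 3.86 mA

3.86 mA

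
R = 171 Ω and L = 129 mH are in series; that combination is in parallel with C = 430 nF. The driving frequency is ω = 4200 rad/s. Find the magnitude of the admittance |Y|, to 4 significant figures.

X_L = ωL = 541.8 Ω
X_C = 1/(ωC) = 553.7 Ω
Branch 1 (R+jX_L): Z₁ = 171.0 + j541.8 Ω, |Z₁| = 568.1 Ω
Branch 2 (−jX_C): Z₂ = −j553.7 Ω
Parallel: Z = Z₁Z₂/(Z₁+Z₂), |Z| = 1835 Ω, ∠Z = -13.53°
|Y| = 1/|Z| = 544.9 μS

544.9 μS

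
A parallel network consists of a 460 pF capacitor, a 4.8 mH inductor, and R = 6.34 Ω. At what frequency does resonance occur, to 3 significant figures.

107 kHz

ω₀ = 1/√(LC) = 1/√(0.0048 × 4.6e-10) = 673000 rad/s
f₀ = ω₀/(2π) = 107 kHz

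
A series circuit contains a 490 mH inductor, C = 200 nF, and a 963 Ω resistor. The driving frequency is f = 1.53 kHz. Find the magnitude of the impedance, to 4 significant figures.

ω = 2πf = 9613 rad/s
X_L = ωL = 4711 Ω
X_C = 1/(ωC) = 520.1 Ω
Net reactance X = X_L − X_C = 4190 Ω
Z = 963.0 + j4190 Ω
|Z| = √(963.0² + 4190²) = 4300 Ω

4300 Ω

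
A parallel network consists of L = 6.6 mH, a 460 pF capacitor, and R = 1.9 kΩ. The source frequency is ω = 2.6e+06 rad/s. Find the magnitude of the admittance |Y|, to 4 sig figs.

1.254 mS

X_L = ωL = 17160 Ω
X_C = 1/(ωC) = 836.1 Ω
Parallel: admittances add. Y = 1/R + 1/(jωL) + jωC
Y = (0.0005263 + j0.001138) S
|Y| = 0.001254 S → |Z| = 1/|Y| = 797.7 Ω, ∠Z = −∠Y = -65.17°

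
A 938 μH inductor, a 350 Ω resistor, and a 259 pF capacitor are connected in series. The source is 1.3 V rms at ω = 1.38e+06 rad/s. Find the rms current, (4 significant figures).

842.2 μA

X_L = ωL = 1294 Ω
X_C = 1/(ωC) = 2798 Ω
Net reactance X = X_L − X_C = -1503 Ω
Z = 350.0 − j1503 Ω
|Z| = √(350.0² + 1503²) = 1544 Ω
I = V/|Z| = 1.3/1544 = 842.2 μA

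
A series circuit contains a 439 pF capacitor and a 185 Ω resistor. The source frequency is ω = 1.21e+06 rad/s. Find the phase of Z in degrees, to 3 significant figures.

-84.4°

X_C = 1/(ωC) = 1880 Ω
Z = 185 − j1880 Ω
|Z| = √(185² + 1880²) = 1890 Ω
∠Z = arctan(-1880/185) = -84.4°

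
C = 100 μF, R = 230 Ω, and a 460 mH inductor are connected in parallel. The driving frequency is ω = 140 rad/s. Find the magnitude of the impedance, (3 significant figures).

217 Ω

X_L = ωL = 64.4 Ω
X_C = 1/(ωC) = 71.4 Ω
Parallel: admittances add. Y = 1/R + 1/(jωL) + jωC
Y = (0.00435 − j0.00153) S
|Y| = 0.00461 S → |Z| = 1/|Y| = 217 Ω, ∠Z = −∠Y = 19.4°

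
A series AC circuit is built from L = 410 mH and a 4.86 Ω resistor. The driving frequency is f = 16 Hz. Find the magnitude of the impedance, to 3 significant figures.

41.5 Ω

ω = 2πf = 100.5 rad/s
X_L = ωL = 41.2 Ω
Z = 4.86 + j41.2 Ω
|Z| = √(4.86² + 41.2²) = 41.5 Ω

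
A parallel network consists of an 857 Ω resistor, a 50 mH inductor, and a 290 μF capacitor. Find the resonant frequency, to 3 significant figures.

ω₀ = 1/√(LC) = 1/√(0.05 × 0.00029) = 262.6 rad/s
f₀ = ω₀/(2π) = 41.8 Hz

41.8 Hz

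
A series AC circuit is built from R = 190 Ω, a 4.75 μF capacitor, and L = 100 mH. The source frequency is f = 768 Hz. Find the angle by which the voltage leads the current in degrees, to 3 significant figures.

66.6°

ω = 2πf = 4825 rad/s
X_L = ωL = 483 Ω
X_C = 1/(ωC) = 43.6 Ω
Net reactance X = X_L − X_C = 439 Ω
Z = 190 + j439 Ω
|Z| = √(190² + 439²) = 478 Ω
∠Z = arctan(439/190) = 66.6°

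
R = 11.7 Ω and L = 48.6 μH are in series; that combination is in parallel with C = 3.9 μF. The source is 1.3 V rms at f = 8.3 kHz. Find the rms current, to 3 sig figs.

ω = 2πf = 52150 rad/s
X_L = ωL = 2.53 Ω
X_C = 1/(ωC) = 4.92 Ω
Branch 1 (R+jX_L): Z₁ = 11.7 + j2.53 Ω, |Z₁| = 12.0 Ω
Branch 2 (−jX_C): Z₂ = −j4.92 Ω
Parallel: Z = Z₁Z₂/(Z₁+Z₂), |Z| = 4.93 Ω, ∠Z = -66.3°
I = V/|Z| = 1.3/4.93 = 264 mA

264 mA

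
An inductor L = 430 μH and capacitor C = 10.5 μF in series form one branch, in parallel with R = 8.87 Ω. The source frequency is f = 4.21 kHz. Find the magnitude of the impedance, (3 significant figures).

5.85 Ω

ω = 2πf = 26450 rad/s
X_L = ωL = 11.4 Ω
X_C = 1/(ωC) = 3.60 Ω
Branch 1: Z₁ = R = 8.87 Ω
Branch 2 (series LC): Z₂ = j(X_L − X_C) = j7.77 Ω
Parallel: Z = Z₁Z₂/(Z₁+Z₂), |Z| = 5.85 Ω, ∠Z = 48.8°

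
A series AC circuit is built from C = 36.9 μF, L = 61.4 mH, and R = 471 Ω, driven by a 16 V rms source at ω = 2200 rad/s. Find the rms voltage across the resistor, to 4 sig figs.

X_L = ωL = 135.1 Ω
X_C = 1/(ωC) = 12.32 Ω
Net reactance X = X_L − X_C = 122.8 Ω
Z = 471.0 + j122.8 Ω
|Z| = √(471.0² + 122.8²) = 486.7 Ω
I = V/|Z| = 32.87 mA
V_R = I·|Z_R| = 0.03287 × 471.0 = 15.48 V

15.48 V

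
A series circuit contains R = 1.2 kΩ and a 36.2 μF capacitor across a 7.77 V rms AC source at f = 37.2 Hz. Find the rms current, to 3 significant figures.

ω = 2πf = 233.7 rad/s
X_C = 1/(ωC) = 118 Ω
Z = 1200 − j118 Ω
|Z| = √(1200² + 118²) = 1210 Ω
I = V/|Z| = 7.77/1210 = 6.44 mA

6.44 mA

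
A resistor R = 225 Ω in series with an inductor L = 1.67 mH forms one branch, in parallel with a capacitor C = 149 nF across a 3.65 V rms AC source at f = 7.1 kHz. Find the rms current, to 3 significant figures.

24.3 mA

ω = 2πf = 44610 rad/s
X_L = ωL = 74.5 Ω
X_C = 1/(ωC) = 150 Ω
Branch 1 (R+jX_L): Z₁ = 225 + j74.5 Ω, |Z₁| = 237 Ω
Branch 2 (−jX_C): Z₂ = −j150 Ω
Parallel: Z = Z₁Z₂/(Z₁+Z₂), |Z| = 150 Ω, ∠Z = -53.0°
I = V/|Z| = 3.65/150 = 24.3 mA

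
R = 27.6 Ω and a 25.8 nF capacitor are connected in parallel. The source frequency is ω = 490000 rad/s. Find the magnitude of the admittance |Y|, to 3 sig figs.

X_C = 1/(ωC) = 79.1 Ω
Parallel: admittances add. Y = 1/R + jωC
Y = (0.0362 + j0.0126) S
|Y| = 0.0384 S → |Z| = 1/|Y| = 26.1 Ω, ∠Z = −∠Y = -19.2°

38.4 mS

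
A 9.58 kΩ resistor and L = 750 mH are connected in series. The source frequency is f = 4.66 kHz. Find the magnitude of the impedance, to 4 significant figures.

23960 Ω

ω = 2πf = 29280 rad/s
X_L = ωL = 21960 Ω
Z = 9580 + j21960 Ω
|Z| = √(9580² + 21960²) = 23960 Ω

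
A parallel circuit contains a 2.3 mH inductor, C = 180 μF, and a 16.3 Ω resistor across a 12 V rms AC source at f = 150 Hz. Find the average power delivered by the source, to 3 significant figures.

ω = 2πf = 942.5 rad/s
X_L = ωL = 2.17 Ω
X_C = 1/(ωC) = 5.89 Ω
Parallel: admittances add. Y = 1/R + 1/(jωL) + jωC
Y = (0.0613 − j0.292) S
|Y| = 0.298 S → |Z| = 1/|Y| = 3.36 Ω, ∠Z = −∠Y = 78.1°
I = V/|Z| = 3.58 A
P = VI cos φ = 12 × 3.58 × cos(78.1°) = 8.83 W

8.83 W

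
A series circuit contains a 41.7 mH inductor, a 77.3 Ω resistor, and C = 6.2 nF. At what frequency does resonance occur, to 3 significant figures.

9.90 kHz

ω₀ = 1/√(LC) = 1/√(0.0417 × 6.2e-09) = 62190 rad/s
f₀ = ω₀/(2π) = 9.90 kHz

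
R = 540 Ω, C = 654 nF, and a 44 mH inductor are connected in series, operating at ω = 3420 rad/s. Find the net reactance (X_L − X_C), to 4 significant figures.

X_L = ωL = 150.5 Ω
X_C = 1/(ωC) = 447.1 Ω
X = 150.5 − 447.1 = -296.6 Ω

-296.6 Ω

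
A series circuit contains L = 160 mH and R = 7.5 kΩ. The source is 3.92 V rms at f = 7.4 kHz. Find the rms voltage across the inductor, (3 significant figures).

2.76 V

ω = 2πf = 46500 rad/s
X_L = ωL = 7440 Ω
Z = 7500 + j7440 Ω
|Z| = √(7500² + 7440²) = 10600 Ω
I = V/|Z| = 371 μA
V_L = I·|Z_L| = 0.000371 × 7440 = 2.76 V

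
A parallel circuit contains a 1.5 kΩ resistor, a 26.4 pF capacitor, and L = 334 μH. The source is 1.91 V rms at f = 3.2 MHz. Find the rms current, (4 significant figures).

ω = 2πf = 2.011e+07 rad/s
X_L = ωL = 6715 Ω
X_C = 1/(ωC) = 1884 Ω
Parallel: admittances add. Y = 1/R + 1/(jωL) + jωC
Y = (0.0006667 + j0.0003819) S
|Y| = 0.0007683 S → |Z| = 1/|Y| = 1302 Ω, ∠Z = −∠Y = -29.81°
I = V/|Z| = 1.91/1302 = 1.467 mA

1.467 mA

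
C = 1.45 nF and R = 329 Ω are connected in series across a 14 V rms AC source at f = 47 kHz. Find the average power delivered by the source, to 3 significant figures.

11.6 mW

ω = 2πf = 295300 rad/s
X_C = 1/(ωC) = 2340 Ω
Z = 329 − j2340 Ω
|Z| = √(329² + 2340²) = 2360 Ω
∠Z = arctan(-2340/329) = -82.0°
I = V/|Z| = 5.94 mA
P = VI cos φ = 14 × 0.00594 × cos(-82.0°) = 11.6 mW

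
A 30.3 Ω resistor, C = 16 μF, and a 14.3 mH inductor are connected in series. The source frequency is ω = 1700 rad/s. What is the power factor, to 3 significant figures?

0.925

X_L = ωL = 24.3 Ω
X_C = 1/(ωC) = 36.8 Ω
Net reactance X = X_L − X_C = -12.5 Ω
Z = 30.3 − j12.5 Ω
|Z| = √(30.3² + 12.5²) = 32.8 Ω
∠Z = arctan(-12.5/30.3) = -22.3°
cos φ = cos(-22.3°) = 0.925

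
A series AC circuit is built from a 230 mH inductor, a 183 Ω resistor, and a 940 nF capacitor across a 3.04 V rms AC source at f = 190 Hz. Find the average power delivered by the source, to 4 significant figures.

4.089 mW

ω = 2πf = 1194 rad/s
X_L = ωL = 274.6 Ω
X_C = 1/(ωC) = 891.1 Ω
Net reactance X = X_L − X_C = -616.5 Ω
Z = 183.0 − j616.5 Ω
|Z| = √(183.0² + 616.5²) = 643.1 Ω
∠Z = arctan(-616.5/183.0) = -73.47°
I = V/|Z| = 4.727 mA
P = VI cos φ = 3.04 × 0.004727 × cos(-73.47°) = 4.089 mW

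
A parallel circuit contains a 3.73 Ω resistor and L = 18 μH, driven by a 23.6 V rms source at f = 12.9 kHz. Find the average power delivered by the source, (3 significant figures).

ω = 2πf = 81050 rad/s
X_L = ωL = 1.46 Ω
Parallel: admittances add. Y = 1/R + 1/(jωL)
Y = (0.268 − j0.685) S
|Y| = 0.736 S → |Z| = 1/|Y| = 1.36 Ω, ∠Z = −∠Y = 68.6°
I = V/|Z| = 17.4 A
P = VI cos φ = 23.6 × 17.4 × cos(68.6°) = 149 W

149 W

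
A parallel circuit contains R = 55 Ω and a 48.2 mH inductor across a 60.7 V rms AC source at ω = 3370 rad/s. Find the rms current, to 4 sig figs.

X_L = ωL = 162.4 Ω
Parallel: admittances add. Y = 1/R + 1/(jωL)
Y = (0.01818 − j0.006156) S
|Y| = 0.01920 S → |Z| = 1/|Y| = 52.09 Ω, ∠Z = −∠Y = 18.71°
I = V/|Z| = 60.7/52.09 = 1.165 A

1.165 A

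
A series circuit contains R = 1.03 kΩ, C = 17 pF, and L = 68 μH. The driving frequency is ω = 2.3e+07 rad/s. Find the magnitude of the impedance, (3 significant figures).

X_L = ωL = 1560 Ω
X_C = 1/(ωC) = 2560 Ω
Net reactance X = X_L − X_C = -994 Ω
Z = 1030 − j994 Ω
|Z| = √(1030² + 994²) = 1430 Ω

1430 Ω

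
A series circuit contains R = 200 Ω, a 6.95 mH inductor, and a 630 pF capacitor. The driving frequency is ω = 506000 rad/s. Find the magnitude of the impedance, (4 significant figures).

X_L = ωL = 3517 Ω
X_C = 1/(ωC) = 3137 Ω
Net reactance X = X_L − X_C = 379.7 Ω
Z = 200.0 + j379.7 Ω
|Z| = √(200.0² + 379.7²) = 429.2 Ω

429.2 Ω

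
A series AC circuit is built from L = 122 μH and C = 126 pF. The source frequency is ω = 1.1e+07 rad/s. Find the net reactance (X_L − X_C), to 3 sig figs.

X_L = ωL = 1340 Ω
X_C = 1/(ωC) = 722 Ω
X = 1340 − 722 = 620 Ω

620 Ω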